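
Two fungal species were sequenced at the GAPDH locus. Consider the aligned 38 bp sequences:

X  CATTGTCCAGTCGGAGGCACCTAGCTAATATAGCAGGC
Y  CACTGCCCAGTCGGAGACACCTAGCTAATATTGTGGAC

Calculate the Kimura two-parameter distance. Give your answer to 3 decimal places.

Of 38 sites, 6 differences are transitions and 1 are transversions, so P = 6/38 ≈ 0.157895 and Q = 1/38 ≈ 0.026316.
Under the Kimura two-parameter model, d = −½ ln(1 − 2P − Q) − ¼ ln(1 − 2Q).
1 − 2P − Q = 0.657894, giving −½ ln(0.657894) = 0.209356.
1 − 2Q = 0.947368, giving −¼ ln(0.947368) = 0.013517.
d = 0.209356 + 0.013517 = 0.222873.

0.223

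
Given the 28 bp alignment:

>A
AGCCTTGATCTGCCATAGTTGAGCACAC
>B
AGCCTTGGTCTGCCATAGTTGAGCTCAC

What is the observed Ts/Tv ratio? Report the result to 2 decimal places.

Transitions are A↔G and C↔T; transversions are all other mismatches.
Transitions: 1. Transversions: 1.
R = 1/1 = 1.00.

1.00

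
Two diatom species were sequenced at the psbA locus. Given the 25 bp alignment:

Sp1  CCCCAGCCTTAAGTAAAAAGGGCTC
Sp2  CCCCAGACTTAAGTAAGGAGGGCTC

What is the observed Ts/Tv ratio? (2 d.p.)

Transitions are A↔G and C↔T; transversions are all other mismatches.
Transitions: 2. Transversions: 1.
R = 2/1 = 2.00.

2.00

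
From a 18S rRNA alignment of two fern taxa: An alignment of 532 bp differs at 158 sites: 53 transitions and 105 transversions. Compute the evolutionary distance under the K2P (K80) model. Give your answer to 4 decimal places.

P = 53/532 ≈ 0.099624 and Q = 105/532 ≈ 0.197368.
Under the Kimura two-parameter model, d = −½ ln(1 − 2P − Q) − ¼ ln(1 − 2Q).
1 − 2P − Q = 0.603384, giving −½ ln(0.603384) = 0.252601.
1 − 2Q = 0.605264, giving −¼ ln(0.605264) = 0.125523.
d = 0.252601 + 0.125523 = 0.378124.

0.3781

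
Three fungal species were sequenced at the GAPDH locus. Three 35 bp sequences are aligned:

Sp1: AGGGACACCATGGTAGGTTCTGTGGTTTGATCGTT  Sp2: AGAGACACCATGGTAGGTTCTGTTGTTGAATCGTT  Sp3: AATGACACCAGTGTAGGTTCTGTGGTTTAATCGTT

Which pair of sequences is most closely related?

Sp1 and Sp2

Sp1–Sp2: 4/35 differ, p = 0.114, d = 0.124.
Sp1–Sp3: 5/35 differ, p = 0.143, d = 0.158.
Sp2–Sp3: 6/35 differ, p = 0.171, d = 0.195.
The smallest distance is between Sp1 and Sp2.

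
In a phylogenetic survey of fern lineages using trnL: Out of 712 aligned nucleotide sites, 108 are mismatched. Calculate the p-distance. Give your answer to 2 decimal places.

p = 108/712 = 0.151685… ≈ 0.15 (to 2 d.p.).

0.15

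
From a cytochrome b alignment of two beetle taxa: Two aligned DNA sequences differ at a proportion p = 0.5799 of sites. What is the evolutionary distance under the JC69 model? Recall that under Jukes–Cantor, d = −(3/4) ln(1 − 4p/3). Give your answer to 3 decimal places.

d = −(3/4) ln(1 − 4p/3) = −0.75 ln(1 − 0.7732) = −0.75 ln(0.2268)
  = −0.75 × (-1.483687) = 1.112765 substitutions/site.

1.113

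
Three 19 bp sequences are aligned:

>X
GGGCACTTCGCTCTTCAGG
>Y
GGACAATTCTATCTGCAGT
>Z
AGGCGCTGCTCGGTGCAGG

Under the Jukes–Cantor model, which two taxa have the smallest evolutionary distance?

X and Y

X–Y: 6/19 differ, p = 0.316, d = 0.410.
X–Z: 7/19 differ, p = 0.368, d = 0.507.
Y–Z: 9/19 differ, p = 0.474, d = 0.749.
The smallest distance is between X and Y.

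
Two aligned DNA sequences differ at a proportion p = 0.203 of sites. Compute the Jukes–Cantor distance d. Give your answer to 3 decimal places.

d = −(3/4) ln(1 − 4p/3) = −0.75 ln(1 − 0.270667) = −0.75 ln(0.729333)
  = −0.75 × (-0.315625) = 0.236719 substitutions/site.

0.237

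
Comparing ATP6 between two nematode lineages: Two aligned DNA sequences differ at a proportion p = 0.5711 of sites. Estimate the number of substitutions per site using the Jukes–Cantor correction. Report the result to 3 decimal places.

d = −(3/4) ln(1 − 4p/3) = −0.75 ln(1 − 0.761467) = −0.75 ln(0.238533)
  = −0.75 × (-1.433248) = 1.074936 substitutions/site.

1.075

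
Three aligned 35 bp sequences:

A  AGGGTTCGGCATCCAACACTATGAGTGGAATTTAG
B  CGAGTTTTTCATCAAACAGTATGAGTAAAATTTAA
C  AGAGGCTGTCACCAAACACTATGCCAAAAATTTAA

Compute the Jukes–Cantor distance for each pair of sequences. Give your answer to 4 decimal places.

d(A,B) = 0.3597, d(A,C) = 0.5128, d(B,C) = 0.3149

A–B: 10/35 sites differ → p ≈ 0.285714, d = −0.75 ln(1 − 0.380952) = 0.359679 ≈ 0.3597.
A–C: 13/35 sites differ → p ≈ 0.371429, d = −0.75 ln(1 − 0.495239) = 0.512753 ≈ 0.5128.
B–C: 9/35 sites differ → p ≈ 0.257143, d = −0.75 ln(1 − 0.342857) = 0.314890 ≈ 0.3149.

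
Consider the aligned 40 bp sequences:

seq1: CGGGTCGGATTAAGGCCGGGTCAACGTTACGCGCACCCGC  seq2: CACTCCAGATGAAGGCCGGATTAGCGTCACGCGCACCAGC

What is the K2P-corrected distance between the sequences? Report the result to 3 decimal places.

0.355

Of 40 sites, 7 differences are transitions and 4 are transversions, so P = 7/40 = 0.175 and Q = 4/40 = 0.1.
Under the Kimura two-parameter model, d = −½ ln(1 − 2P − Q) − ¼ ln(1 − 2Q).
1 − 2P − Q = 0.55, giving −½ ln(0.55) = 0.298919.
1 − 2Q = 0.8, giving −¼ ln(0.8) = 0.055786.
d = 0.298919 + 0.055786 = 0.354705.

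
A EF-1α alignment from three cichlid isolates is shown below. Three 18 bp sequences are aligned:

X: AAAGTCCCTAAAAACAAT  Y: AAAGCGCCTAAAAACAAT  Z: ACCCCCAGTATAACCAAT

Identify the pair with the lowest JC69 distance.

X–Y: 2/18 differ, p = 0.111, d = 0.120.
X–Z: 8/18 differ, p = 0.444, d = 0.673.
Y–Z: 8/18 differ, p = 0.444, d = 0.673.
The smallest distance is between X and Y.

X and Y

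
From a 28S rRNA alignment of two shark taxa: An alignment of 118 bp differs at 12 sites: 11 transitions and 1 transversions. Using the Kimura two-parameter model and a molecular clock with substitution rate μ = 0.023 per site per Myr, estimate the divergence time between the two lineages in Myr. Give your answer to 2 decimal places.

P = 11/118 ≈ 0.09322 and Q = 1/118 ≈ 0.008475.
Under the Kimura two-parameter model, d = −½ ln(1 − 2P − Q) − ¼ ln(1 − 2Q).
1 − 2P − Q = 0.805085, giving −½ ln(0.805085) = 0.108404.
1 − 2Q = 0.98305, giving −¼ ln(0.98305) = 0.004274.
d = 0.108404 + 0.004274 = 0.112678.
Under a molecular clock d = 2μt, so t = d/(2μ) = 0.112678 / (2 × 0.023) = 2.45 Myr.

2.45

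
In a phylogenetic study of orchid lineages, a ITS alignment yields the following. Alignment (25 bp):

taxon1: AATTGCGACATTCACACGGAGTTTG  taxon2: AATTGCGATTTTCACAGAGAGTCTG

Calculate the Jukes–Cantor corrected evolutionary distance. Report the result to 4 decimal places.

0.2326

The sequences differ at 5 of 25 sites (9, 10, 17, 18, 23), so p = 5/25 = 0.2.
d = −(3/4) ln(1 − 4p/3) = −0.75 ln(1 − 0.266667) = −0.75 ln(0.733333)
  = −0.75 × (-0.310155) = 0.232616 substitutions/site.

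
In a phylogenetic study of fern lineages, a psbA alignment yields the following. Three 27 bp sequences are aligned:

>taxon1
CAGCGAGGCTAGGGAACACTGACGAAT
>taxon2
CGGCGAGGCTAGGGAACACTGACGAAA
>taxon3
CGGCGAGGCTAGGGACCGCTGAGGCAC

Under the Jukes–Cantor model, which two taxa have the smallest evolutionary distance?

taxon1–taxon2: 2/27 differ, p = 0.074, d = 0.078.
taxon1–taxon3: 6/27 differ, p = 0.222, d = 0.264.
taxon2–taxon3: 5/27 differ, p = 0.185, d = 0.213.
The smallest distance is between taxon1 and taxon2.

taxon1 and taxon2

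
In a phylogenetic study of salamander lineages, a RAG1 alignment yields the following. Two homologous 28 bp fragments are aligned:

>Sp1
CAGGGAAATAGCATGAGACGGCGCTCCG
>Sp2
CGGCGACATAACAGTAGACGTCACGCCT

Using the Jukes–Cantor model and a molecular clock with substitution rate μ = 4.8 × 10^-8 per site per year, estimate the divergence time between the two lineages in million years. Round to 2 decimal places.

5.05

The sequences differ at 10 of 28 sites (2, 4, 7, 11, 14, 15, 21, 23, 25, 28), so p = 10/28 ≈ 0.357143.
d = −(3/4) ln(1 − 4p/3) = −0.75 ln(1 − 0.476191) = −0.75 ln(0.523809)
  = −0.75 × (-0.646628) = 0.484971 substitutions/site.
Under a molecular clock d = 2μt, so t = d/(2μ) = 0.484971 / (2 × 4.8 × 10^-8) = 5.05 million years.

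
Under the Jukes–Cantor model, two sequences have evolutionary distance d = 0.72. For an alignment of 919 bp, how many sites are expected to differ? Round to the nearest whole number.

425

Invert JC69: p = (3/4)(1 − e^(−4d/3)) = 0.75 × (1 − e^(-0.96)) = 0.75 × (1 − 0.382893) = 0.462830.
Expected differing sites = pL ≈ 0.462830 × 919 = 425.34077 ≈ 425.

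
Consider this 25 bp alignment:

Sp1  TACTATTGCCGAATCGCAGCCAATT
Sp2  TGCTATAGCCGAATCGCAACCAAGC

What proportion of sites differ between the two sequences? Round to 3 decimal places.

The sequences differ at 5 of 25 positions (sites 2, 7, 19, 24, 25).
p = 5/25 = 0.200.

0.200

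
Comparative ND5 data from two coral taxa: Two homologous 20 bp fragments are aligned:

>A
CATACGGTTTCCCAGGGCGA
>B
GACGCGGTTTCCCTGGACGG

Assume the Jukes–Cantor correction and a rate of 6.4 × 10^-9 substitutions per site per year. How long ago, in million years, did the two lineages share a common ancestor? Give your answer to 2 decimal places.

The sequences differ at 6 of 20 sites (1, 3, 4, 14, 17, 20), so p = 6/20 = 0.3.
d = −(3/4) ln(1 − 4p/3) = −0.75 ln(1 − 0.4) = −0.75 ln(0.6)
  = −0.75 × (-0.510826) = 0.383120 substitutions/site.
Under a molecular clock d = 2μt, so t = d/(2μ) = 0.383120 / (2 × 6.4 × 10^-9) = 29.93 million years.

29.93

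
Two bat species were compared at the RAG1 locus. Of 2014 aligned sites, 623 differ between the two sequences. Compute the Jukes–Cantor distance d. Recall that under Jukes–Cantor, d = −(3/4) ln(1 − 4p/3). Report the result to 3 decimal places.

0.399

p = 623/2014 ≈ 0.309335.
d = −(3/4) ln(1 − 4p/3) = −0.75 ln(1 − 0.412447) = −0.75 ln(0.587553)
  = −0.75 × (-0.531789) = 0.398842 substitutions/site.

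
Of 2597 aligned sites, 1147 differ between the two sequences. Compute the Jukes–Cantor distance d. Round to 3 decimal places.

p = 1147/2597 ≈ 0.441663.
d = −(3/4) ln(1 − 4p/3) = −0.75 ln(1 − 0.588884) = −0.75 ln(0.411116)
  = −0.75 × (-0.888880) = 0.666660 substitutions/site.

0.667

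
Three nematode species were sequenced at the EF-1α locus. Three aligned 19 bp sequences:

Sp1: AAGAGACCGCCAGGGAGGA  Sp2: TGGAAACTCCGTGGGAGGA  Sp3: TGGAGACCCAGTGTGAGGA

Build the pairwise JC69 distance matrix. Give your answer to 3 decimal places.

Sp1–Sp2: 7/19 sites differ → p ≈ 0.368421, d = −0.75 ln(1 − 0.491228) = 0.506816 ≈ 0.507.
Sp1–Sp3: 7/19 sites differ → p ≈ 0.368421, d = −0.75 ln(1 − 0.491228) = 0.506816 ≈ 0.507.
Sp2–Sp3: 4/19 sites differ → p ≈ 0.210526, d = −0.75 ln(1 − 0.280701) = 0.247109 ≈ 0.247.

d(Sp1,Sp2) = 0.507, d(Sp1,Sp3) = 0.507, d(Sp2,Sp3) = 0.247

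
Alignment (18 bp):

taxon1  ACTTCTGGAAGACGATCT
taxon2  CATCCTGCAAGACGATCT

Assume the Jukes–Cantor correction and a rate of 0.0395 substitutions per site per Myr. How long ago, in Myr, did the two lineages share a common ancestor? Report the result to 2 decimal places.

3.34

The sequences differ at 4 of 18 sites (1, 2, 4, 8), so p = 4/18 ≈ 0.222222.
d = −(3/4) ln(1 − 4p/3) = −0.75 ln(1 − 0.296296) = −0.75 ln(0.703704)
  = −0.75 × (-0.351397) = 0.263548 substitutions/site.
Under a molecular clock d = 2μt, so t = d/(2μ) = 0.263548 / (2 × 0.0395) = 3.34 Myr.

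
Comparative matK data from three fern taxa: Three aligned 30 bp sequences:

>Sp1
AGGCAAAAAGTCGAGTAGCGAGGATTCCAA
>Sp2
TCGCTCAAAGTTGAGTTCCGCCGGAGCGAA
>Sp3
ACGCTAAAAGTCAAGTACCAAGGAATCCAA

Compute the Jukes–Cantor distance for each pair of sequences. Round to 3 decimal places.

d(Sp1,Sp2) = 0.647, d(Sp1,Sp3) = 0.233, d(Sp2,Sp3) = 0.503

Sp1–Sp2: 13/30 sites differ → p ≈ 0.433333, d = −0.75 ln(1 − 0.577777) = 0.646666 ≈ 0.647.
Sp1–Sp3: 6/30 sites differ → p = 0.2, d = −0.75 ln(1 − 0.266667) = 0.232617 ≈ 0.233.
Sp2–Sp3: 11/30 sites differ → p ≈ 0.366667, d = −0.75 ln(1 − 0.488889) = 0.503376 ≈ 0.503.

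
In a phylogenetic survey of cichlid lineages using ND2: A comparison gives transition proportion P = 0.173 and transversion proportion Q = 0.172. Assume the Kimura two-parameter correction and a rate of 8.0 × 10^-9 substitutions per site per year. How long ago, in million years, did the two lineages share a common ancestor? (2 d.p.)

29.39

Under the Kimura two-parameter model, d = −½ ln(1 − 2P − Q) − ¼ ln(1 − 2Q).
1 − 2P − Q = 0.482, giving −½ ln(0.482) = 0.364906.
1 − 2Q = 0.656, giving −¼ ln(0.656) = 0.105399.
d = 0.364906 + 0.105399 = 0.470305.
Under a molecular clock d = 2μt, so t = d/(2μ) = 0.470305 / (2 × 8.0 × 10^-9) = 29.39 million years.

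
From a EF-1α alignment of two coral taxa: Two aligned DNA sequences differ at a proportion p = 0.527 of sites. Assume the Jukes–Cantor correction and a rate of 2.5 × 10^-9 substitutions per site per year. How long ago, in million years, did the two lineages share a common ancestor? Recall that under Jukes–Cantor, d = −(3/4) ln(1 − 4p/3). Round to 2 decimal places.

181.94

d = −(3/4) ln(1 − 4p/3) = −0.75 ln(1 − 0.702667) = −0.75 ln(0.297333)
  = −0.75 × (-1.212903) = 0.909677 substitutions/site.
Under a molecular clock d = 2μt, so t = d/(2μ) = 0.909677 / (2 × 2.5 × 10^-9) = 181.94 million years.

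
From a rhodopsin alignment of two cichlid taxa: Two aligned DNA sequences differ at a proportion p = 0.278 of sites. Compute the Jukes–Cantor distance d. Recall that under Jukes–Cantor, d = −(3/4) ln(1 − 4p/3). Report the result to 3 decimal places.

d = −(3/4) ln(1 − 4p/3) = −0.75 ln(1 − 0.370667) = −0.75 ln(0.629333)
  = −0.75 × (-0.463095) = 0.347321 substitutions/site.

0.347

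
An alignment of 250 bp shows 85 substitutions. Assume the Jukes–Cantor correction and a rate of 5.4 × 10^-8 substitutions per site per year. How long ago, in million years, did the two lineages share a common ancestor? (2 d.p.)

4.19

p = 85/250 = 0.34.
d = −(3/4) ln(1 − 4p/3) = −0.75 ln(1 − 0.453333) = −0.75 ln(0.546667)
  = −0.75 × (-0.603915) = 0.452936 substitutions/site.
Under a molecular clock d = 2μt, so t = d/(2μ) = 0.452936 / (2 × 5.4 × 10^-8) = 4.19 million years.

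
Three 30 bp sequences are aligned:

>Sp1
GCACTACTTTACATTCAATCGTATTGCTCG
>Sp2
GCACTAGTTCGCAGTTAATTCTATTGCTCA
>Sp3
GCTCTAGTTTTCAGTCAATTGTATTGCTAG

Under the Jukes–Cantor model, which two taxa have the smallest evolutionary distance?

Sp1 and Sp3

Sp1–Sp2: 8/30 differ, p = 0.267, d = 0.330.
Sp1–Sp3: 6/30 differ, p = 0.200, d = 0.233.
Sp2–Sp3: 7/30 differ, p = 0.233, d = 0.280.
The smallest distance is between Sp1 and Sp3.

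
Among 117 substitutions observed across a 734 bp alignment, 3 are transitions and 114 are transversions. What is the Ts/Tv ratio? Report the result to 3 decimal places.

R = 3/114 = 0.026315… ≈ 0.026 (to 3 d.p.).

0.026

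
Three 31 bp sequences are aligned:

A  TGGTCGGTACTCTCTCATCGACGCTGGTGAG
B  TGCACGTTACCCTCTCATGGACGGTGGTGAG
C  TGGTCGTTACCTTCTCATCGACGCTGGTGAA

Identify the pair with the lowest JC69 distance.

A–B: 6/31 differ, p = 0.194, d = 0.224.
A–C: 4/31 differ, p = 0.129, d = 0.142.
B–C: 6/31 differ, p = 0.194, d = 0.224.
The smallest distance is between A and C.

A and C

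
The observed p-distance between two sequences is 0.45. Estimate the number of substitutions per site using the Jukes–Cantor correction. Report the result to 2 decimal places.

0.69

d = −(3/4) ln(1 − 4p/3) = −0.75 ln(1 − 0.6) = −0.75 ln(0.4)
  = −0.75 × (-0.916291) = 0.687218 substitutions/site.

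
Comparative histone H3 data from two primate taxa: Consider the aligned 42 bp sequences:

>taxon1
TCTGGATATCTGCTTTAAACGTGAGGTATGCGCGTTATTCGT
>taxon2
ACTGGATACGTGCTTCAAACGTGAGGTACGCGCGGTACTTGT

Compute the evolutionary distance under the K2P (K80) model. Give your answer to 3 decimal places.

Of 42 sites, 5 differences are transitions and 3 are transversions, so P = 5/42 ≈ 0.119048 and Q = 3/42 ≈ 0.071429.
Under the Kimura two-parameter model, d = −½ ln(1 − 2P − Q) − ¼ ln(1 − 2Q).
1 − 2P − Q = 0.690475, giving −½ ln(0.690475) = 0.185188.
1 − 2Q = 0.857142, giving −¼ ln(0.857142) = 0.038538.
d = 0.185188 + 0.038538 = 0.223726.

0.224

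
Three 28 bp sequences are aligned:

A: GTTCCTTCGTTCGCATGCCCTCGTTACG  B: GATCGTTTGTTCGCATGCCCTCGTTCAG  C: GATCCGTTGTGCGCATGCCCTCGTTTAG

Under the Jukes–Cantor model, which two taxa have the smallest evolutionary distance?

B and C

A–B: 5/28 differ, p = 0.179, d = 0.204.
A–C: 6/28 differ, p = 0.214, d = 0.252.
B–C: 4/28 differ, p = 0.143, d = 0.158.
The smallest distance is between B and C.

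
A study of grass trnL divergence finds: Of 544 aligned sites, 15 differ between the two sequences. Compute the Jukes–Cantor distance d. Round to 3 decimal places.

0.028

p = 15/544 ≈ 0.027574.
d = −(3/4) ln(1 − 4p/3) = −0.75 ln(1 − 0.036765) = −0.75 ln(0.963235)
  = −0.75 × (-0.037458) = 0.028094 substitutions/site.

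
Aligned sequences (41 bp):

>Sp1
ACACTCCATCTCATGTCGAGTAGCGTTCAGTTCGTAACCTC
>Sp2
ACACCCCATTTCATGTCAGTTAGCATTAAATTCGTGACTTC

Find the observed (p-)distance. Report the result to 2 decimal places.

The sequences differ at 10 of 41 positions (sites 5, 10, 18, 19, 20, 25, 28, 30, 36, 39).
p = 10/41 = 0.243902… ≈ 0.24 (to 2 d.p.).

0.24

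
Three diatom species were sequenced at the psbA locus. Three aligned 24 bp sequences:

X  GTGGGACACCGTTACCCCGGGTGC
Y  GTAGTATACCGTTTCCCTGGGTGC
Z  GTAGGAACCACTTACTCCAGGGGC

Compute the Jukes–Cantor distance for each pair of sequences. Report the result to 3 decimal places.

d(X,Y) = 0.244, d(X,Z) = 0.441, d(Y,Z) = 0.608

X–Y: 5/24 sites differ → p ≈ 0.208333, d = −0.75 ln(1 − 0.277777) = 0.244066 ≈ 0.244.
X–Z: 8/24 sites differ → p ≈ 0.333333, d = −0.75 ln(1 − 0.444444) = 0.440839 ≈ 0.441.
Y–Z: 10/24 sites differ → p ≈ 0.416667, d = −0.75 ln(1 − 0.555556) = 0.608198 ≈ 0.608.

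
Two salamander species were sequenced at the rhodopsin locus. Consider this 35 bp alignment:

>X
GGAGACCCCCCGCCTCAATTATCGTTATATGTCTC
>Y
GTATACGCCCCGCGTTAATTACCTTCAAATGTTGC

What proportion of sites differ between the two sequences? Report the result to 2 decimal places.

The sequences differ at 11 of 35 positions.
p = 11/35 = 0.314285… ≈ 0.31 (to 2 d.p.).

0.31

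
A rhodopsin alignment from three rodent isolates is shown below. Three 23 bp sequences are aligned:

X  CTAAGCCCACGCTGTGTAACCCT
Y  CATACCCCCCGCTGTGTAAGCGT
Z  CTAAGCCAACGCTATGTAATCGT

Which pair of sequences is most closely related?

X and Z

X–Y: 6/23 differ, p = 0.261, d = 0.321.
X–Z: 4/23 differ, p = 0.174, d = 0.198.
Y–Z: 7/23 differ, p = 0.304, d = 0.390.
The smallest distance is between X and Z.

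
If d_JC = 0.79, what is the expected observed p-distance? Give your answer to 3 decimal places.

p = (3/4)(1 − e^(−4d/3)) = 0.75 × (1 − e^(-1.053333)) = 0.75 × (1 − 0.348773) = 0.488420.

0.488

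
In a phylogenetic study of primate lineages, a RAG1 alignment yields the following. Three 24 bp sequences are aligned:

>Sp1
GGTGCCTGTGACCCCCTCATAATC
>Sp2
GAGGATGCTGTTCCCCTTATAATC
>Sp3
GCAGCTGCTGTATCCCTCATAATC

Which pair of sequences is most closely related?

Sp2 and Sp3

Sp1–Sp2: 9/24 differ, p = 0.375, d = 0.520.
Sp1–Sp3: 8/24 differ, p = 0.333, d = 0.441.
Sp2–Sp3: 6/24 differ, p = 0.250, d = 0.304.
The smallest distance is between Sp2 and Sp3.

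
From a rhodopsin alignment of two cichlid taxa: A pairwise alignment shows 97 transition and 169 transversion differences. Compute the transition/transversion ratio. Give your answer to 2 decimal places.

0.57

R = 97/169 = 0.573964… ≈ 0.57 (to 2 d.p.).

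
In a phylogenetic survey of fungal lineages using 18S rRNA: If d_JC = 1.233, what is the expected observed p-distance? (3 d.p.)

p = (3/4)(1 − e^(−4d/3)) = 0.75 × (1 − e^(-1.644)) = 0.75 × (1 − 0.193206) = 0.605096.

0.605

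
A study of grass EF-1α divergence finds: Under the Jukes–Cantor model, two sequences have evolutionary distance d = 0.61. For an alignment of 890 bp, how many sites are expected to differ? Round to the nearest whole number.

Invert JC69: p = (3/4)(1 − e^(−4d/3)) = 0.75 × (1 − e^(-0.813333)) = 0.75 × (1 − 0.443378) = 0.417467.
Expected differing sites = pL ≈ 0.417467 × 890 = 371.54563 ≈ 372.

372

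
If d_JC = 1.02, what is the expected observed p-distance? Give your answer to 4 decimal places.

p = (3/4)(1 − e^(−4d/3)) = 0.75 × (1 − e^(-1.36)) = 0.75 × (1 − 0.256661) = 0.557504.

0.5575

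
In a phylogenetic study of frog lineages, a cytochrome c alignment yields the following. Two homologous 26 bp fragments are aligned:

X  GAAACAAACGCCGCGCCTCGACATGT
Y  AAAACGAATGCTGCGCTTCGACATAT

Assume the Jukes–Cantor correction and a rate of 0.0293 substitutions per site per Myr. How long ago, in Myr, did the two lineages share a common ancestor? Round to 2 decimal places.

4.71

The sequences differ at 6 of 26 sites (1, 6, 9, 12, 17, 25), so p = 6/26 ≈ 0.230769.
d = −(3/4) ln(1 − 4p/3) = −0.75 ln(1 − 0.307692) = −0.75 ln(0.692308)
  = −0.75 × (-0.367724) = 0.275793 substitutions/site.
Under a molecular clock d = 2μt, so t = d/(2μ) = 0.275793 / (2 × 0.0293) = 4.71 Myr.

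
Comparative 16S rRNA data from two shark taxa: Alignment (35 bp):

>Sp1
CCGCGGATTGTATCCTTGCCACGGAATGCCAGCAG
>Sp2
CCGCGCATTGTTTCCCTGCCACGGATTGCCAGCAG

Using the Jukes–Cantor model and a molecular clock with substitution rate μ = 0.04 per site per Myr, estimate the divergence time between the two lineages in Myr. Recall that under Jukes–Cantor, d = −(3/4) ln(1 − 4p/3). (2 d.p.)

1.55

The sequences differ at 4 of 35 sites (6, 12, 16, 26), so p = 4/35 ≈ 0.114286.
d = −(3/4) ln(1 − 4p/3) = −0.75 ln(1 − 0.152381) = −0.75 ln(0.847619)
  = −0.75 × (-0.165324) = 0.123993 substitutions/site.
Under a molecular clock d = 2μt, so t = d/(2μ) = 0.123993 / (2 × 0.04) = 1.55 Myr.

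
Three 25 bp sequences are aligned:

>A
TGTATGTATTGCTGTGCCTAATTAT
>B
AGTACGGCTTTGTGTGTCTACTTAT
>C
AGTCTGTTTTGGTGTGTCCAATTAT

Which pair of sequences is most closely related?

A and C

A–B: 8/25 differ, p = 0.320, d = 0.417.
A–C: 6/25 differ, p = 0.240, d = 0.289.
B–C: 7/25 differ, p = 0.280, d = 0.351.
The smallest distance is between A and C.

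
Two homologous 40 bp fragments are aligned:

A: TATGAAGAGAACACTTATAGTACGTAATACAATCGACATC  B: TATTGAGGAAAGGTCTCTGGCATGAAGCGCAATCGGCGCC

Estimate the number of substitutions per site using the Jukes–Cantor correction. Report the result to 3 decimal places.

The sequences differ at 19 of 40 sites, so p = 19/40 = 0.475.
d = −(3/4) ln(1 − 4p/3) = −0.75 ln(1 − 0.633333) = −0.75 ln(0.366667)
  = −0.75 × (-1.003301) = 0.752476 substitutions/site.

0.752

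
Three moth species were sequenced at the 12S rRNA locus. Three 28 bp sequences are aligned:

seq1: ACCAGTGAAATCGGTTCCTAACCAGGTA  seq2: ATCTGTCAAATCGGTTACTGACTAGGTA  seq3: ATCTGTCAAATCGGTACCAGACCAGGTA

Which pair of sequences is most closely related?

seq2 and seq3

seq1–seq2: 6/28 differ, p = 0.214, d = 0.252.
seq1–seq3: 6/28 differ, p = 0.214, d = 0.252.
seq2–seq3: 4/28 differ, p = 0.143, d = 0.158.
The smallest distance is between seq2 and seq3.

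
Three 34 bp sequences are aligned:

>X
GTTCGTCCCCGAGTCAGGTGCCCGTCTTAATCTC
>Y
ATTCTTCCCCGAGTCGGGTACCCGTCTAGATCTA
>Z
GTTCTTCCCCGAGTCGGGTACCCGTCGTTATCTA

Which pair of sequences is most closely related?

Y and Z

X–Y: 7/34 differ, p = 0.206, d = 0.241.
X–Z: 6/34 differ, p = 0.176, d = 0.201.
Y–Z: 4/34 differ, p = 0.118, d = 0.128.
The smallest distance is between Y and Z.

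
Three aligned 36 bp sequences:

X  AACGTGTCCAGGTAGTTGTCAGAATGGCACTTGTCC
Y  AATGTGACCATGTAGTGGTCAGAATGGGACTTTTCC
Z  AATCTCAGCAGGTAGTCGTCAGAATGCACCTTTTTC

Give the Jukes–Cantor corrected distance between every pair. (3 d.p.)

d(X,Y) = 0.188, d(X,Z) = 0.392, d(Y,Z) = 0.304

X–Y: 6/36 sites differ → p ≈ 0.166667, d = −0.75 ln(1 − 0.222223) = 0.188487 ≈ 0.188.
X–Z: 11/36 sites differ → p ≈ 0.305556, d = −0.75 ln(1 − 0.407408) = 0.392437 ≈ 0.392.
Y–Z: 9/36 sites differ → p = 0.25, d = −0.75 ln(1 − 0.333333) = 0.304098 ≈ 0.304.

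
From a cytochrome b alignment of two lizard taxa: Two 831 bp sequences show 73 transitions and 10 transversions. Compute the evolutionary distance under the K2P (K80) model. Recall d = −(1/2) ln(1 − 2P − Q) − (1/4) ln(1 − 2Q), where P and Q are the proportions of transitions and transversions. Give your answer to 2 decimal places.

P = 73/831 ≈ 0.087846 and Q = 10/831 ≈ 0.012034.
Under the Kimura two-parameter model, d = −½ ln(1 − 2P − Q) − ¼ ln(1 − 2Q).
1 − 2P − Q = 0.812274, giving −½ ln(0.812274) = 0.103959.
1 − 2Q = 0.975932, giving −¼ ln(0.975932) = 0.006091.
d = 0.103959 + 0.006091 = 0.110050.

0.11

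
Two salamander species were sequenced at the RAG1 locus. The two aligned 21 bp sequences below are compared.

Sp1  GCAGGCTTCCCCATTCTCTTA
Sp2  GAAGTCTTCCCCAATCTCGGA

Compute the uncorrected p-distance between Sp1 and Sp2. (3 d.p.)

0.238

The sequences differ at 5 of 21 positions (sites 2, 5, 14, 19, 20).
p = 5/21 = 0.238095… ≈ 0.238 (to 3 d.p.).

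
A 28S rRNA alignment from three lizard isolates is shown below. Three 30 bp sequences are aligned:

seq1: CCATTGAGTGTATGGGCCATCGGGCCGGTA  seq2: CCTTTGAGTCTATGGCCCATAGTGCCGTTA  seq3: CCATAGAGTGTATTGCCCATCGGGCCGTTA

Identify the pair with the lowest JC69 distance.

seq1–seq2: 6/30 differ, p = 0.200, d = 0.233.
seq1–seq3: 4/30 differ, p = 0.133, d = 0.147.
seq2–seq3: 6/30 differ, p = 0.200, d = 0.233.
The smallest distance is between seq1 and seq3.

seq1 and seq3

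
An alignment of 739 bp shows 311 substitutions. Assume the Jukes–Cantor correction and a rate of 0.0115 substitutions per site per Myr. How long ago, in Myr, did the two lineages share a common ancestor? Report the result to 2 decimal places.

p = 311/739 ≈ 0.420839.
d = −(3/4) ln(1 − 4p/3) = −0.75 ln(1 − 0.561119) = −0.75 ln(0.438881)
  = −0.75 × (-0.823527) = 0.617645 substitutions/site.
Under a molecular clock d = 2μt, so t = d/(2μ) = 0.617645 / (2 × 0.0115) = 26.85 Myr.

26.85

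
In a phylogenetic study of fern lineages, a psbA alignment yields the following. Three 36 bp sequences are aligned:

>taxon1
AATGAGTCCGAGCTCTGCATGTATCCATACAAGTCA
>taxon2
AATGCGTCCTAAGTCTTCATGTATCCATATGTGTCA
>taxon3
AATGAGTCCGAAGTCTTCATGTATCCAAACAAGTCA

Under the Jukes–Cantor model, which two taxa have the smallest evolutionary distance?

taxon1 and taxon3

taxon1–taxon2: 8/36 differ, p = 0.222, d = 0.264.
taxon1–taxon3: 4/36 differ, p = 0.111, d = 0.120.
taxon2–taxon3: 6/36 differ, p = 0.167, d = 0.188.
The smallest distance is between taxon1 and taxon3.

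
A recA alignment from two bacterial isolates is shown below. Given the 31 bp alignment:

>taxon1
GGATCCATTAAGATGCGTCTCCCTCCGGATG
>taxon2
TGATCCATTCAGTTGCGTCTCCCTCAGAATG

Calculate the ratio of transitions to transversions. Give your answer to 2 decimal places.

0.25

Transitions are A↔G and C↔T; transversions are all other mismatches.
Transitions: 1. Transversions: 4.
R = 1/4 = 0.25.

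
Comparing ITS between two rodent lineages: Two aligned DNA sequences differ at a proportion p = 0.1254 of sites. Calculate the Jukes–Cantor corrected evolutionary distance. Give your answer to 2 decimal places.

d = −(3/4) ln(1 − 4p/3) = −0.75 ln(1 − 0.1672) = −0.75 ln(0.8328)
  = −0.75 × (-0.182962) = 0.137222 substitutions/site.

0.14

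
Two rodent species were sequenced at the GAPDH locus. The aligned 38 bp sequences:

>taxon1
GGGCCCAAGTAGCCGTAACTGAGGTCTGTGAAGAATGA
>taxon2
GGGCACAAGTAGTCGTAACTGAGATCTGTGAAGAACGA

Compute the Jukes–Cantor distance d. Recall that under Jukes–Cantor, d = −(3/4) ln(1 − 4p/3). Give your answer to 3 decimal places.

The sequences differ at 4 of 38 sites (5, 13, 24, 36), so p = 4/38 ≈ 0.105263.
d = −(3/4) ln(1 − 4p/3) = −0.75 ln(1 − 0.140351) = −0.75 ln(0.859649)
  = −0.75 × (-0.151231) = 0.113423 substitutions/site.

0.113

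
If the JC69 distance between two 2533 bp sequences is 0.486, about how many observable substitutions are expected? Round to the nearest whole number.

Invert JC69: p = (3/4)(1 − e^(−4d/3)) = 0.75 × (1 − e^(-0.648)) = 0.75 × (1 − 0.523091) = 0.357682.
Expected differing sites = pL ≈ 0.357682 × 2533 = 906.008506 ≈ 906.

906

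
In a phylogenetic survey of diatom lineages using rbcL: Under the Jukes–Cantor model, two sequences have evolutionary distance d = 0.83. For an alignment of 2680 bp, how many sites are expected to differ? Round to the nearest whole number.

Invert JC69: p = (3/4)(1 − e^(−4d/3)) = 0.75 × (1 − e^(-1.106667)) = 0.75 × (1 − 0.330659) = 0.502006.
Expected differing sites = pL ≈ 0.502006 × 2680 = 1345.37608 ≈ 1345.

1345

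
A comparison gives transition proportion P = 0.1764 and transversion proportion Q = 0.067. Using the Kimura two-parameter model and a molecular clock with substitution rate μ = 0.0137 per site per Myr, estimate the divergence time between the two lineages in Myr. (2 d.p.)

Under the Kimura two-parameter model, d = −½ ln(1 − 2P − Q) − ¼ ln(1 − 2Q).
1 − 2P − Q = 0.5802, giving −½ ln(0.5802) = 0.272191.
1 − 2Q = 0.866, giving −¼ ln(0.866) = 0.035968.
d = 0.272191 + 0.035968 = 0.308159.
Under a molecular clock d = 2μt, so t = d/(2μ) = 0.308159 / (2 × 0.0137) = 11.25 Myr.

11.25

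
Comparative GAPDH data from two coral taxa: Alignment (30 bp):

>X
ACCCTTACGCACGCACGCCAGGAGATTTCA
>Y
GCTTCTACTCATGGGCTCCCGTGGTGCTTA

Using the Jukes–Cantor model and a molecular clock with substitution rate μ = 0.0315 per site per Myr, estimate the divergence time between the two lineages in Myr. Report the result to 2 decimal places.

14.78

The sequences differ at 16 of 30 sites, so p = 16/30 ≈ 0.533333.
d = −(3/4) ln(1 − 4p/3) = −0.75 ln(1 − 0.711111) = −0.75 ln(0.288889)
  = −0.75 × (-1.241713) = 0.931285 substitutions/site.
Under a molecular clock d = 2μt, so t = d/(2μ) = 0.931285 / (2 × 0.0315) = 14.78 Myr.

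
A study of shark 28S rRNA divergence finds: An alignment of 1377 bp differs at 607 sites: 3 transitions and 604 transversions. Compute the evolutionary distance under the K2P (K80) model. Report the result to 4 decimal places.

P = 3/1377 ≈ 0.002179 and Q = 604/1377 ≈ 0.438635.
Under the Kimura two-parameter model, d = −½ ln(1 − 2P − Q) − ¼ ln(1 − 2Q).
1 − 2P − Q = 0.557007, giving −½ ln(0.557007) = 0.292589.
1 − 2Q = 0.12273, giving −¼ ln(0.12273) = 0.524442.
d = 0.292589 + 0.524442 = 0.817031.

0.8170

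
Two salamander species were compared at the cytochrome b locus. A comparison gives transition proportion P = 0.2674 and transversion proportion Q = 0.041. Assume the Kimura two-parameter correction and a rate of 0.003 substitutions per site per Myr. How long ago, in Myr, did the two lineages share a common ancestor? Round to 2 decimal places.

Under the Kimura two-parameter model, d = −½ ln(1 − 2P − Q) − ¼ ln(1 − 2Q).
1 − 2P − Q = 0.4242, giving −½ ln(0.4242) = 0.428775.
1 − 2Q = 0.918, giving −¼ ln(0.918) = 0.021389.
d = 0.428775 + 0.021389 = 0.450164.
Under a molecular clock d = 2μt, so t = d/(2μ) = 0.450164 / (2 × 0.003) = 75.03 Myr.

75.03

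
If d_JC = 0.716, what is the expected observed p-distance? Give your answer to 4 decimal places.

p = (3/4)(1 − e^(−4d/3)) = 0.75 × (1 − e^(-0.954667)) = 0.75 × (1 − 0.384940) = 0.461295.

0.4613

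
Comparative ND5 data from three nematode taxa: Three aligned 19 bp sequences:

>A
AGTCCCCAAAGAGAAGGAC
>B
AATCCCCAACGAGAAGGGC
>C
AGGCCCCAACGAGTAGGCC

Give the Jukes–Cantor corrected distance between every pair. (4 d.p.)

A–B: 3/19 sites differ → p ≈ 0.157895, d = −0.75 ln(1 − 0.210527) = 0.177292 ≈ 0.1773.
A–C: 4/19 sites differ → p ≈ 0.210526, d = −0.75 ln(1 − 0.280701) = 0.247109 ≈ 0.2471.
B–C: 4/19 sites differ → p ≈ 0.210526, d = −0.75 ln(1 − 0.280701) = 0.247109 ≈ 0.2471.

d(A,B) = 0.1773, d(A,C) = 0.2471, d(B,C) = 0.2471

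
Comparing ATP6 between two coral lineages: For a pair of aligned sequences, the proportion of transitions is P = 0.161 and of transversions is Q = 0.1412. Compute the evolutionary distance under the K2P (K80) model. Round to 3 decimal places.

Under the Kimura two-parameter model, d = −½ ln(1 − 2P − Q) − ¼ ln(1 − 2Q).
1 − 2P − Q = 0.5368, giving −½ ln(0.5368) = 0.311065.
1 − 2Q = 0.7176, giving −¼ ln(0.7176) = 0.082961.
d = 0.311065 + 0.082961 = 0.394026.

0.394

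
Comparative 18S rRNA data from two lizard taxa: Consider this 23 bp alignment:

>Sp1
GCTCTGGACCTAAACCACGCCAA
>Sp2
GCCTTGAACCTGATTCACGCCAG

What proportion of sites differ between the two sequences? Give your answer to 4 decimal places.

0.3043

The sequences differ at 7 of 23 positions (sites 3, 4, 7, 12, 14, 15, 23).
p = 7/23 = 0.304347… ≈ 0.3043 (to 4 d.p.).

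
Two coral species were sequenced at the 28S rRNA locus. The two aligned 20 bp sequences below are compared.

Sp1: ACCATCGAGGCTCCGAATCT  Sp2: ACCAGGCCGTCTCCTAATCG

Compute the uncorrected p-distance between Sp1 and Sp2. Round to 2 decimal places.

The sequences differ at 7 of 20 positions (sites 5, 6, 7, 8, 10, 15, 20).
p = 7/20 = 0.35.

0.35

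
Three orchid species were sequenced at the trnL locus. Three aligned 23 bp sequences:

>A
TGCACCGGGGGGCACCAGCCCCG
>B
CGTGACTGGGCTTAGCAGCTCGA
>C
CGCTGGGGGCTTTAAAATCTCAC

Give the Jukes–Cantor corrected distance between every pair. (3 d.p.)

A–B: 12/23 sites differ → p ≈ 0.521739, d = −0.75 ln(1 − 0.695652) = 0.892188 ≈ 0.892.
A–C: 14/23 sites differ → p ≈ 0.608696, d = −0.75 ln(1 − 0.811595) = 1.251871 ≈ 1.252.
B–C: 12/23 sites differ → p ≈ 0.521739, d = −0.75 ln(1 − 0.695652) = 0.892188 ≈ 0.892.

d(A,B) = 0.892, d(A,C) = 1.252, d(B,C) = 0.892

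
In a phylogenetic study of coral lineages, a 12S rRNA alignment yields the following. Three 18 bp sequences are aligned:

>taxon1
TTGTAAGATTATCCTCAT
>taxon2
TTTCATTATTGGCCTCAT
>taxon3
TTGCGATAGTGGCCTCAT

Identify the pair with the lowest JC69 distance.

taxon2 and taxon3

taxon1–taxon2: 6/18 differ, p = 0.333, d = 0.441.
taxon1–taxon3: 6/18 differ, p = 0.333, d = 0.441.
taxon2–taxon3: 4/18 differ, p = 0.222, d = 0.264.
The smallest distance is between taxon2 and taxon3.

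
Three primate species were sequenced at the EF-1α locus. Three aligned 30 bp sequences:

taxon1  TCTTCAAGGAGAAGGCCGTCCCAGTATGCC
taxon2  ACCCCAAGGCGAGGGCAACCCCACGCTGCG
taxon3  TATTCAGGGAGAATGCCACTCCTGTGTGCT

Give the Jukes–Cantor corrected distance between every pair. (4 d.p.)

d(taxon1,taxon2) = 0.5716, d(taxon1,taxon3) = 0.3831, d(taxon2,taxon3) = 0.8240

taxon1–taxon2: 12/30 sites differ → p = 0.4, d = −0.75 ln(1 − 0.533333) = 0.571605 ≈ 0.5716.
taxon1–taxon3: 9/30 sites differ → p = 0.3, d = −0.75 ln(1 − 0.4) = 0.383119 ≈ 0.3831.
taxon2–taxon3: 15/30 sites differ → p = 0.5, d = −0.75 ln(1 − 0.666667) = 0.823960 ≈ 0.8240.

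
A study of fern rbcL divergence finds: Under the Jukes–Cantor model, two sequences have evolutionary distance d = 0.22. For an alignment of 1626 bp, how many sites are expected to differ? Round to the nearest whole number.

Invert JC69: p = (3/4)(1 − e^(−4d/3)) = 0.75 × (1 − e^(-0.293333)) = 0.75 × (1 − 0.745774) = 0.190670.
Expected differing sites = pL ≈ 0.190670 × 1626 = 310.02942 ≈ 310.

310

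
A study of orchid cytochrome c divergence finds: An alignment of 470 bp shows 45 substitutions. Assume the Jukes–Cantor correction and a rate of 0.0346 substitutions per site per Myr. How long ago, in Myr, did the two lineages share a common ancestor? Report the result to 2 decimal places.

1.48

p = 45/470 ≈ 0.095745.
d = −(3/4) ln(1 − 4p/3) = −0.75 ln(1 − 0.12766) = −0.75 ln(0.87234)
  = −0.75 × (-0.136576) = 0.102432 substitutions/site.
Under a molecular clock d = 2μt, so t = d/(2μ) = 0.102432 / (2 × 0.0346) = 1.48 Myr.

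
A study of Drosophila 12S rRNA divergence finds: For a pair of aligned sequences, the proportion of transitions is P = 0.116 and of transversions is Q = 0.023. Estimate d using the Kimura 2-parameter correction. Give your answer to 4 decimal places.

0.1590

Under the Kimura two-parameter model, d = −½ ln(1 − 2P − Q) − ¼ ln(1 − 2Q).
1 − 2P − Q = 0.745, giving −½ ln(0.745) = 0.147186.
1 − 2Q = 0.954, giving −¼ ln(0.954) = 0.011773.
d = 0.147186 + 0.011773 = 0.158959.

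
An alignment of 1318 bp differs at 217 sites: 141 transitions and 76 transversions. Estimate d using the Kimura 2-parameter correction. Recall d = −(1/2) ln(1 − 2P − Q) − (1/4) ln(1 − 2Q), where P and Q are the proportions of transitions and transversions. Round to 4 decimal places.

P = 141/1318 ≈ 0.10698 and Q = 76/1318 ≈ 0.057663.
Under the Kimura two-parameter model, d = −½ ln(1 − 2P − Q) − ¼ ln(1 − 2Q).
1 − 2P − Q = 0.728377, giving −½ ln(0.728377) = 0.158468.
1 − 2Q = 0.884674, giving −¼ ln(0.884674) = 0.030634.
d = 0.158468 + 0.030634 = 0.189102.

0.1891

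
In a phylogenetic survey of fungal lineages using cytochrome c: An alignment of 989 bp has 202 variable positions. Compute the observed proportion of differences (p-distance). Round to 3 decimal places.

p = 202/989 = 0.204246… ≈ 0.204 (to 3 d.p.).

0.204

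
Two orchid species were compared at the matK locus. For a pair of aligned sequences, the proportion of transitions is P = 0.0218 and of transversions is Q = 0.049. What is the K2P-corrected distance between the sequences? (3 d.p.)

Under the Kimura two-parameter model, d = −½ ln(1 − 2P − Q) − ¼ ln(1 − 2Q).
1 − 2P − Q = 0.9074, giving −½ ln(0.9074) = 0.048586.
1 − 2Q = 0.902, giving −¼ ln(0.902) = 0.025785.
d = 0.048586 + 0.025785 = 0.074371.

0.074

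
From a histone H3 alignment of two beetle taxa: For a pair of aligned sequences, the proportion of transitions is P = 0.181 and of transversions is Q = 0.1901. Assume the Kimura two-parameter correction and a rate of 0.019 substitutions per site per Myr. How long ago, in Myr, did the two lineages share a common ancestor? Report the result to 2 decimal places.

Under the Kimura two-parameter model, d = −½ ln(1 − 2P − Q) − ¼ ln(1 − 2Q).
1 − 2P − Q = 0.4479, giving −½ ln(0.4479) = 0.401593.
1 − 2Q = 0.6198, giving −¼ ln(0.6198) = 0.119590.
d = 0.401593 + 0.119590 = 0.521183.
Under a molecular clock d = 2μt, so t = d/(2μ) = 0.521183 / (2 × 0.019) = 13.72 Myr.

13.72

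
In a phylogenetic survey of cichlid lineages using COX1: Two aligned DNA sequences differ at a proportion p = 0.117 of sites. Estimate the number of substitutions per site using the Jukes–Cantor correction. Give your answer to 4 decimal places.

d = −(3/4) ln(1 − 4p/3) = −0.75 ln(1 − 0.156) = −0.75 ln(0.844)
  = −0.75 × (-0.169603) = 0.127202 substitutions/site.

0.1272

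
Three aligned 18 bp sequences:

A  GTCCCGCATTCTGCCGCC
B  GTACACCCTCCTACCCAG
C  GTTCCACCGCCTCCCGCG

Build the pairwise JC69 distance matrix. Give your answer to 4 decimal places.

A–B: 9/18 sites differ → p = 0.5, d = −0.75 ln(1 − 0.666667) = 0.823960 ≈ 0.8240.
A–C: 7/18 sites differ → p ≈ 0.388889, d = −0.75 ln(1 − 0.518519) = 0.548166 ≈ 0.5482.
B–C: 7/18 sites differ → p ≈ 0.388889, d = −0.75 ln(1 − 0.518519) = 0.548166 ≈ 0.5482.

d(A,B) = 0.8240, d(A,C) = 0.5482, d(B,C) = 0.5482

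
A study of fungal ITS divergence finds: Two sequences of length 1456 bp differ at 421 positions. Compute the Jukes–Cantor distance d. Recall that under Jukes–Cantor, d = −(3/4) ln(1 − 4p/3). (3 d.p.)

0.365

p = 421/1456 ≈ 0.289148.
d = −(3/4) ln(1 − 4p/3) = −0.75 ln(1 − 0.385531) = −0.75 ln(0.614469)
  = −0.75 × (-0.486997) = 0.365248 substitutions/site.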